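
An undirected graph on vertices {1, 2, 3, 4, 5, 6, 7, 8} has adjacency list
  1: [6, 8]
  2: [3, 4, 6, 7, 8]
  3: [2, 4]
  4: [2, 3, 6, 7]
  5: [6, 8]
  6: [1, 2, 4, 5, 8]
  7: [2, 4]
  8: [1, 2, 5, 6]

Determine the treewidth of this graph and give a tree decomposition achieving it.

Treewidth 2.
One optimal decomposition is:
Bags: B1 = {2, 4, 6}  B2 = {2, 4, 7}  B3 = {2, 6, 8}  B4 = {1, 6, 8}  B5 = {2, 3, 4}  B6 = {5, 6, 8}
Tree: B1–B2, B1–B3, B3–B4, B2–B5, B4–B6

The largest bag has 3 vertices, giving width 2; this decomposition certifies tw(G) ≤ 2. For the lower bound, the 3 vertices {1, 6, 8} are pairwise adjacent, and any tree decomposition puts a clique entirely inside one bag — forcing width ≥ 2. The upper and lower bounds meet at 2, so that is the treewidth.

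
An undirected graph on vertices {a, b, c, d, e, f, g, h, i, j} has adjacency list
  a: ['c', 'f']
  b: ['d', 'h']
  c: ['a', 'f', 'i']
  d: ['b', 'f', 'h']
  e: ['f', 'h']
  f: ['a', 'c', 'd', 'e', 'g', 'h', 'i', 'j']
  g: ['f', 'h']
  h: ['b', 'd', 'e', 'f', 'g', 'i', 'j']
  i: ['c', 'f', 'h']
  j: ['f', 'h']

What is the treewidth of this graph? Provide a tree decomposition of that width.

Treewidth 2.
Bags: B1 = {d, f, h}  B2 = {f, h, i}  B3 = {c, f, i}  B4 = {a, c, f}  B5 = {f, h, j}  B6 = {e, f, h}  B7 = {b, d, h}  B8 = {f, g, h}
Tree: B1–B2, B2–B3, B3–B4, B2–B5, B1–B6, B1–B7, B5–B8

The largest bag has 3 vertices, giving width 2; this decomposition certifies tw(G) ≤ 2. On the other hand G contains the 3-clique {d, f, h}. A clique must lie in a single bag of any decomposition, so no decomposition can have width below 2. The upper and lower bounds meet at 2, so that is the treewidth.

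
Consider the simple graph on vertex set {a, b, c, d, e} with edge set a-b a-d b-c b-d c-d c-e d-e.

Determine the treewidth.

2

A width-2 tree decomposition is:
Bags: B1 = {c, d, e}  B2 = {b, c, d}  B3 = {a, b, d}
Tree: B1–B2, B2–B3
Every bag has size at most 3, so the width is 3 − 1 = 2 and tw(G) ≤ 2. Conversely, {c, d, e} is a clique of size 3, and the vertices of any clique must share a bag in every tree decomposition; so some bag has ≥ 3 vertices and tw(G) ≥ 2. The upper and lower bounds meet at 2, so that is the treewidth.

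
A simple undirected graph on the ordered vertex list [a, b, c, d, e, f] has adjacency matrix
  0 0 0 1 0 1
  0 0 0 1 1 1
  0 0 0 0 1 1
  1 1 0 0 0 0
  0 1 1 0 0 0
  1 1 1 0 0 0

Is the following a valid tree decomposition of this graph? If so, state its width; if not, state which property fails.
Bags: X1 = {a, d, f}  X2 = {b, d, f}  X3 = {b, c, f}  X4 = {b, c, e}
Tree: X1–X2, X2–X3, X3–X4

Yes; width 2.

Checking the three conditions: (i) the bags cover all of {a, b, c, d, e, f}; (ii) for each edge, some bag contains both endpoints; (iii) the bags containing any fixed vertex form a subtree. All hold, so the decomposition is valid with width 3 − 1 = 2.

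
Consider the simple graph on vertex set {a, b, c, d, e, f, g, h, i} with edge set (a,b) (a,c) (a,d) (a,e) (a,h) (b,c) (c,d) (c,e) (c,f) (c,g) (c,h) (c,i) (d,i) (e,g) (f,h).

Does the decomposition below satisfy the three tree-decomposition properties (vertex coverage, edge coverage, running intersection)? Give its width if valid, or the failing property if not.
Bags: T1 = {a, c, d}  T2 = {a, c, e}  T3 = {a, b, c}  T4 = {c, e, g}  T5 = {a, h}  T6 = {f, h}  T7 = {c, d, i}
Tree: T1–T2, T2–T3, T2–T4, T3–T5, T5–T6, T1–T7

A tree decomposition must satisfy three properties: every vertex lies in some bag; for every edge, both endpoints lie together in some bag; and for every vertex, the bags containing it form a connected subtree. Here edge (c,h) lies in no bag, so the decomposition is invalid.

No — edge (c,h) lies in no bag.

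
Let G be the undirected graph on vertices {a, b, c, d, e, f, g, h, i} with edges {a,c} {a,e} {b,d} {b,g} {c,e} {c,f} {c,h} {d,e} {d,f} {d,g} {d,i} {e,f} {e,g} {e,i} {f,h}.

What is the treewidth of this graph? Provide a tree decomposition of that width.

Treewidth 2.
One optimal decomposition is:
Bags: B1 = {d, e, f}  B2 = {d, e, i}  B3 = {c, e, f}  B4 = {d, e, g}  B5 = {a, c, e}  B6 = {b, d, g}  B7 = {c, f, h}
Tree: B1–B2, B1–B3, B1–B4, B3–B5, B4–B6, B3–B7

Every bag has size at most 3, so the width is 3 − 1 = 2 and tw(G) ≤ 2. On the other hand G contains the 3-clique {d, e, g}. A clique must lie in a single bag of any decomposition, so no decomposition can have width below 2. Therefore the treewidth is 2.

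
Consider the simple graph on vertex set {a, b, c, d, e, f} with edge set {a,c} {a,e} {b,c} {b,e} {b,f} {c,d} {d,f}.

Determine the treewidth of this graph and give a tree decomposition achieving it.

Each bag holds 3 vertices, so the decomposition has width 2, which upper-bounds the treewidth. For the lower bound, G contains the cycle e–a–c–b–e, so G is not a forest; only forests have treewidth ≤ 1, hence tw(G) ≥ 2. Therefore the treewidth is 2.

Treewidth 2.
One such decomposition:
Bags: B1 = {a, b, e}  B2 = {a, b, c}  B3 = {b, c, f}  B4 = {c, d, f}
Tree: B1–B2, B2–B3, B3–B4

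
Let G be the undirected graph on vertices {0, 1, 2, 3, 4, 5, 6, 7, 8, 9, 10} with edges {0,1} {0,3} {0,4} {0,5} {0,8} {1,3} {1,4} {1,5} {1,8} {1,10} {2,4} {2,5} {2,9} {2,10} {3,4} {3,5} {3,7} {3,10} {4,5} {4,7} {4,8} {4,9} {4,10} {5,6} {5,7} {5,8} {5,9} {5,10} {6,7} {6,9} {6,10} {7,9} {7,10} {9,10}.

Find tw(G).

4

A width-4 tree decomposition is:
Bags: B1 = {3, 4, 5, 7, 10}  B2 = {1, 3, 4, 5, 10}  B3 = {4, 5, 7, 9, 10}  B4 = {5, 6, 7, 9, 10}  B5 = {2, 4, 5, 9, 10}  B6 = {0, 1, 3, 4, 5}  B7 = {0, 1, 4, 5, 8}
Tree: B1–B2, B1–B3, B3–B4, B3–B5, B2–B6, B6–B7
Every bag has size at most 5, so the width is 5 − 1 = 4 and tw(G) ≤ 4. For the lower bound, the 5 vertices {0, 1, 4, 5, 8} are pairwise adjacent, and any tree decomposition puts a clique entirely inside one bag — forcing width ≥ 4. The upper and lower bounds meet at 4, so that is the treewidth.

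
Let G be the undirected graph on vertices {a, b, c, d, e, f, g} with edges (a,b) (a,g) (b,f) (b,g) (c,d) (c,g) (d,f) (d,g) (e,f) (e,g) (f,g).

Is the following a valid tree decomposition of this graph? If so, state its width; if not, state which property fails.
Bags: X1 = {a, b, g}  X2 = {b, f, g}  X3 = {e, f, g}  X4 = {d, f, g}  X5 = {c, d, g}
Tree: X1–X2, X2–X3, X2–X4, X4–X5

Yes; width 2.

Every vertex of G appears in some bag (union = {a, b, c, d, e, f, g}); every edge is covered by a bag; and for each vertex v the set of bags containing v is connected in the bag tree. The decomposition is therefore valid. The largest bag has 3 vertices, so the width is 2.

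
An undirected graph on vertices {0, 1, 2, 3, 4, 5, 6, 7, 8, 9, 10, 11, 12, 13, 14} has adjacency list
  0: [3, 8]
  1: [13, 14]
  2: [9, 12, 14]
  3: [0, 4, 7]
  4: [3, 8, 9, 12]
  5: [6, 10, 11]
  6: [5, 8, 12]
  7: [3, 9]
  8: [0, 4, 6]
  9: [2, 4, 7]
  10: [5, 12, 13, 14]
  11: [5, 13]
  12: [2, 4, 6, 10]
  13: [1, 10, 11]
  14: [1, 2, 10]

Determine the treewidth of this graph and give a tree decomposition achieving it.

Treewidth 3.
One optimal decomposition is:
Bags: B1 = {0, 3, 7, 8}  B2 = {3, 4, 7, 8}  B3 = {4, 7, 8, 9}  B4 = {4, 6, 8, 9}  B5 = {4, 6, 9, 12}  B6 = {2, 6, 9, 12}  B7 = {2, 5, 6, 12}  B8 = {2, 5, 10, 12}  B9 = {2, 5, 10, 14}  B10 = {5, 10, 11, 14}  B11 = {10, 11, 13, 14}  B12 = {1, 11, 13, 14}
Tree: B1–B2, B2–B3, B3–B4, B4–B5, B5–B6, B6–B7, B7–B8, B8–B9, B9–B10, B10–B11, B11–B12

Each bag holds 4 vertices, so the decomposition has width 3, which upper-bounds the treewidth. For the lower bound: the 4 vertex sets {0,3,7}, {8}, {4}, {2,6,9,12} are disjoint, each induces a connected subgraph, and every pair is joined by at least one edge of G. Contracting each set to a single vertex therefore yields K_{4} as a minor, and since treewidth is minor-monotone, tw(G) ≥ tw(K_{4}) = 3. Therefore the treewidth is 3.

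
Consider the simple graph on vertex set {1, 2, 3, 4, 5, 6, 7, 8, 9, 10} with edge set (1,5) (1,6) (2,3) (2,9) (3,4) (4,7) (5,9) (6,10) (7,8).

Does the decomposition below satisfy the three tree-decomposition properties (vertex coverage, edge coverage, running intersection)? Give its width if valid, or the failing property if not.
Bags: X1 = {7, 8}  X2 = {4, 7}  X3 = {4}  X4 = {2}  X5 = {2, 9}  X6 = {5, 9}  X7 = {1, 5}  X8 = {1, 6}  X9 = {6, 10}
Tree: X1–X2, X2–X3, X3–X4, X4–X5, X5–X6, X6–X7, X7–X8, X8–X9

A tree decomposition must satisfy three properties: every vertex lies in some bag; for every edge, both endpoints lie together in some bag; and for every vertex, the bags containing it form a connected subtree. Here vertex 3 appears in no bag, so the decomposition is invalid.

No — vertex 3 appears in no bag.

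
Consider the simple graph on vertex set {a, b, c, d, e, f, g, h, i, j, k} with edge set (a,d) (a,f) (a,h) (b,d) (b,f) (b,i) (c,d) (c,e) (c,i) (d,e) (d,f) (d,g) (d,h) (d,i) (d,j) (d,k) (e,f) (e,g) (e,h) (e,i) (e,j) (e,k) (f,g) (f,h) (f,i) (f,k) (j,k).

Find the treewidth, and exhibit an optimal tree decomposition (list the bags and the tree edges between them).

Each bag holds 4 vertices, so the decomposition has width 3, which upper-bounds the treewidth. Conversely, {d, e, j, k} is a clique of size 4, and the vertices of any clique must share a bag in every tree decomposition; so some bag has ≥ 4 vertices and tw(G) ≥ 3. Combining the bounds, tw(G) = 3.

Treewidth 3.
One such decomposition:
Bags: B1 = {d, e, f, g}  B2 = {d, e, f, h}  B3 = {d, e, f, i}  B4 = {d, e, f, k}  B5 = {c, d, e, i}  B6 = {d, e, j, k}  B7 = {a, d, f, h}  B8 = {b, d, f, i}
Tree: B1–B2, B2–B3, B2–B4, B3–B5, B4–B6, B2–B7, B3–B8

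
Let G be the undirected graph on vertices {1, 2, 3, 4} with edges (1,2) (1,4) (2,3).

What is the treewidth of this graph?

1

A width-1 tree decomposition is:
Bags: B1 = {1, 2}  B2 = {1, 4}  B3 = {2, 3}
Tree: B1–B2, B1–B3
The largest bag has 2 vertices, giving width 1; this decomposition certifies tw(G) ≤ 1. Any graph with an edge has treewidth ≥ 1, and G has the edge 1–2. The upper and lower bounds meet at 1, so that is the treewidth.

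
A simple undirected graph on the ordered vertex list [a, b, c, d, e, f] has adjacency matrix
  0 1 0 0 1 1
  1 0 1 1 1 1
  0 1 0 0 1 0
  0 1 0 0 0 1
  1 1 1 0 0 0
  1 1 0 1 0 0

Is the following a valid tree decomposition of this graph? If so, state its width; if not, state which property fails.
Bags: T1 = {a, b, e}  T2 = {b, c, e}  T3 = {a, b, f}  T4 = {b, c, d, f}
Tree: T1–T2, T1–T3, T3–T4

No — bags containing vertex c are not connected in the tree.

A tree decomposition must satisfy three properties: every vertex lies in some bag; for every edge, both endpoints lie together in some bag; and for every vertex, the bags containing it form a connected subtree. Here bags containing vertex c are not connected in the tree, so the decomposition is invalid.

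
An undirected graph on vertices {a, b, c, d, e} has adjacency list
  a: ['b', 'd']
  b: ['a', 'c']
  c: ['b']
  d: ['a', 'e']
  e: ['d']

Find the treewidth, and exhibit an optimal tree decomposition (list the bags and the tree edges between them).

Treewidth 1.
Bags: B1 = {b, c}  B2 = {a, b}  B3 = {a, d}  B4 = {d, e}
Tree: B1–B2, B2–B3, B3–B4

Every bag has size at most 2, so the width is 2 − 1 = 1 and tw(G) ≤ 1. Since G has at least one edge (e.g. c–b), it is not an edgeless graph, so tw(G) ≥ 1. Combining the bounds, tw(G) = 1.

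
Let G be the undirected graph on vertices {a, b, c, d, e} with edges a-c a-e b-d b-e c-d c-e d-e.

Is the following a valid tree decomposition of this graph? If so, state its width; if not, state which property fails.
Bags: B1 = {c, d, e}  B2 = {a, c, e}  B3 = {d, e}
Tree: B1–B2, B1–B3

A tree decomposition must satisfy three properties: every vertex lies in some bag; for every edge, both endpoints lie together in some bag; and for every vertex, the bags containing it form a connected subtree. Here vertex b appears in no bag, so the decomposition is invalid.

No — vertex b appears in no bag.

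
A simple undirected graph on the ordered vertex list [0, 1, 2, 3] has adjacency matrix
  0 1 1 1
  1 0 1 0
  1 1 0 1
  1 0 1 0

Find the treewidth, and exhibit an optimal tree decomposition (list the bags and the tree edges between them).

Every bag has size at most 3, so the width is 3 − 1 = 2 and tw(G) ≤ 2. On the other hand G contains the 3-clique {0, 1, 2}. A clique must lie in a single bag of any decomposition, so no decomposition can have width below 2. Therefore the treewidth is 2.

Treewidth 2.
Bags: B1 = {0, 2, 3}  B2 = {0, 1, 2}
Tree: B1–B2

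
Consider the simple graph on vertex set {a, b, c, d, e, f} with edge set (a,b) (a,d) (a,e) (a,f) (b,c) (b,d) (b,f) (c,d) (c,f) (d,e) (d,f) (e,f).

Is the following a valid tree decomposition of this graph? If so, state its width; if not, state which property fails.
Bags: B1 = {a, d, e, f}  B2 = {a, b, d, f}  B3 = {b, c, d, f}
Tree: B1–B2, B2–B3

Vertex coverage: the bags together contain {a, b, c, d, e, f}, the full vertex set. Edge coverage: each edge of G has both endpoints in at least one bag. Running intersection: for every vertex, the bags containing it form a connected subtree. All three properties hold, so this is a valid tree decomposition of width max|bag| − 1 = 3, and hence tw(G) ≤ 3.

Yes; width 3.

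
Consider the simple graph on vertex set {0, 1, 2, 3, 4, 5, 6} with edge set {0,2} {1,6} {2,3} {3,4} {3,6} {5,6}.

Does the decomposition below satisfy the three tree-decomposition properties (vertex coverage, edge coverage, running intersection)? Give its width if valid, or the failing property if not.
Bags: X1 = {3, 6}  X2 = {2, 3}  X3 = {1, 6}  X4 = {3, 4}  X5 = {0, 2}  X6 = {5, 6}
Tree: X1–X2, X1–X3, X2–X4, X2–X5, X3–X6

Yes; width 1.

Checking the three conditions: (i) the bags cover all of {0, 1, 2, 3, 4, 5, 6}; (ii) for each edge, some bag contains both endpoints; (iii) the bags containing any fixed vertex form a subtree. All hold, so the decomposition is valid with width 2 − 1 = 1.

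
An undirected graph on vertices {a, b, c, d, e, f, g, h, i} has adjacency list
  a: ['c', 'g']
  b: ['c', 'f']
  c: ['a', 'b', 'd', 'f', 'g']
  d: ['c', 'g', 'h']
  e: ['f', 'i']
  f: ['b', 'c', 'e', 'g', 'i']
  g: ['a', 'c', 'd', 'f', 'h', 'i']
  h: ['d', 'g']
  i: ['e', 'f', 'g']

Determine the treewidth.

A width-2 tree decomposition is:
Bags: B1 = {c, f, g}  B2 = {c, d, g}  B3 = {f, g, i}  B4 = {e, f, i}  B5 = {d, g, h}  B6 = {b, c, f}  B7 = {a, c, g}
Tree: B1–B2, B1–B3, B3–B4, B2–B5, B1–B6, B2–B7
Each bag holds 3 vertices, so the decomposition has width 2, which upper-bounds the treewidth. For the lower bound, the 3 vertices {d, g, h} are pairwise adjacent, and any tree decomposition puts a clique entirely inside one bag — forcing width ≥ 2. Hence tw(G) = 2 exactly.

2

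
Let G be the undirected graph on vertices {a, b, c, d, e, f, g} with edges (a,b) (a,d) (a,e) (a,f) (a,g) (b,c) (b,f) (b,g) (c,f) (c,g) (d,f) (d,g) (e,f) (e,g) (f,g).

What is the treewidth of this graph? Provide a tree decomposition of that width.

Treewidth 3.
One such decomposition:
Bags: B1 = {a, b, f, g}  B2 = {a, e, f, g}  B3 = {a, d, f, g}  B4 = {b, c, f, g}
Tree: B1–B2, B2–B3, B1–B4

Each bag holds 4 vertices, so the decomposition has width 3, which upper-bounds the treewidth. Conversely, {b, c, f, g} is a clique of size 4, and the vertices of any clique must share a bag in every tree decomposition; so some bag has ≥ 4 vertices and tw(G) ≥ 3. The upper and lower bounds meet at 3, so that is the treewidth.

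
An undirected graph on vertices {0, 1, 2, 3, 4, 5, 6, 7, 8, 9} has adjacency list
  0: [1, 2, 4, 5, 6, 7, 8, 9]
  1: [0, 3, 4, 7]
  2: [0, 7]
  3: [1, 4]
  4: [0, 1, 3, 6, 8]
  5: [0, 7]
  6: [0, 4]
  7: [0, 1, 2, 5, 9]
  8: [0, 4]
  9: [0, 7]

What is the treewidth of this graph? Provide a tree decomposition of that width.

Treewidth 2.
One such decomposition:
Bags: B1 = {0, 1, 4}  B2 = {0, 1, 7}  B3 = {0, 2, 7}  B4 = {0, 4, 8}  B5 = {0, 5, 7}  B6 = {0, 4, 6}  B7 = {0, 7, 9}  B8 = {1, 3, 4}
Tree: B1–B2, B2–B3, B1–B4, B3–B5, B4–B6, B2–B7, B1–B8

Each bag holds 3 vertices, so the decomposition has width 2, which upper-bounds the treewidth. Conversely, {0, 4, 8} is a clique of size 3, and the vertices of any clique must share a bag in every tree decomposition; so some bag has ≥ 3 vertices and tw(G) ≥ 2. Combining the bounds, tw(G) = 2.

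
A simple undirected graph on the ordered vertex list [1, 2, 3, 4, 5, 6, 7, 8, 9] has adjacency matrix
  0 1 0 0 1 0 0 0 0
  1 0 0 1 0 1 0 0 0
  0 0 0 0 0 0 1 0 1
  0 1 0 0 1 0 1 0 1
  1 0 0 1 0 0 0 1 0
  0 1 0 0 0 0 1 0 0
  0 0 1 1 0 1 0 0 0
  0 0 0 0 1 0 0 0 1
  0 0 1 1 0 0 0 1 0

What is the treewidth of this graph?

A width-3 tree decomposition is:
Bags: B1 = {1, 2, 5, 8}  B2 = {2, 4, 5, 8}  B3 = {2, 4, 8, 9}  B4 = {2, 4, 6, 9}  B5 = {4, 6, 7, 9}  B6 = {3, 6, 7, 9}
Tree: B1–B2, B2–B3, B3–B4, B4–B5, B5–B6
Each bag holds 4 vertices, so the decomposition has width 3, which upper-bounds the treewidth. For the lower bound: the 4 vertex sets {1,5,8}, {2}, {4}, {3,6,7,9} are disjoint, each induces a connected subgraph, and every pair is joined by at least one edge of G. Contracting each set to a single vertex therefore yields K_{4} as a minor, and since treewidth is minor-monotone, tw(G) ≥ tw(K_{4}) = 3. The upper and lower bounds meet at 3, so that is the treewidth.

3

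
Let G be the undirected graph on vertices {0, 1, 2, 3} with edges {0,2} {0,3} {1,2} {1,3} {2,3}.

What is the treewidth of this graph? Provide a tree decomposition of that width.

Treewidth 2.
Bags: B1 = {0, 2, 3}  B2 = {1, 2, 3}
Tree: B1–B2

The largest bag has 3 vertices, giving width 2; this decomposition certifies tw(G) ≤ 2. For the lower bound, the 3 vertices {0, 2, 3} are pairwise adjacent, and any tree decomposition puts a clique entirely inside one bag — forcing width ≥ 2. The upper and lower bounds meet at 2, so that is the treewidth.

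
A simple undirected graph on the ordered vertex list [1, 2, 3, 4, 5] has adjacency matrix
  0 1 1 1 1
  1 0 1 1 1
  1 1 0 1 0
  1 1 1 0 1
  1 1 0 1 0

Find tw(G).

A width-3 tree decomposition is:
Bags: B1 = {1, 2, 4, 5}  B2 = {1, 2, 3, 4}
Tree: B1–B2
Every bag has size at most 4, so the width is 4 − 1 = 3 and tw(G) ≤ 3. On the other hand G contains the 4-clique {1, 2, 3, 4}. A clique must lie in a single bag of any decomposition, so no decomposition can have width below 3. Combining the bounds, tw(G) = 3.

3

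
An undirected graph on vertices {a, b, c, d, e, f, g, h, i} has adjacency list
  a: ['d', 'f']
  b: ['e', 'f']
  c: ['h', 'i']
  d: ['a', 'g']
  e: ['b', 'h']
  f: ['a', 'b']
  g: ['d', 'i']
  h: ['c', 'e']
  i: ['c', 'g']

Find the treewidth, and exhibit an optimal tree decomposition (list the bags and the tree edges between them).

The largest bag has 3 vertices, giving width 2; this decomposition certifies tw(G) ≤ 2. For the lower bound, G contains the cycle b–e–h–c–i–g–d–a–f–b, so G is not a forest; only forests have treewidth ≤ 1, hence tw(G) ≥ 2. Combining the bounds, tw(G) = 2.

Treewidth 2.
One optimal decomposition is:
Bags: B1 = {b, e, h}  B2 = {b, c, h}  B3 = {b, c, i}  B4 = {b, g, i}  B5 = {b, d, g}  B6 = {a, b, d}  B7 = {a, b, f}
Tree: B1–B2, B2–B3, B3–B4, B4–B5, B5–B6, B6–B7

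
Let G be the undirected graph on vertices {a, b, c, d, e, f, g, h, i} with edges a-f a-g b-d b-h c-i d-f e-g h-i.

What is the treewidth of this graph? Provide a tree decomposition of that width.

The largest bag has 2 vertices, giving width 1; this decomposition certifies tw(G) ≤ 1. Any graph with an edge has treewidth ≥ 1, and G has the edge e–g. Therefore the treewidth is 1.

Treewidth 1.
One optimal decomposition is:
Bags: B1 = {e, g}  B2 = {a, g}  B3 = {a, f}  B4 = {d, f}  B5 = {b, d}  B6 = {b, h}  B7 = {h, i}  B8 = {c, i}
Tree: B1–B2, B2–B3, B3–B4, B4–B5, B5–B6, B6–B7, B7–B8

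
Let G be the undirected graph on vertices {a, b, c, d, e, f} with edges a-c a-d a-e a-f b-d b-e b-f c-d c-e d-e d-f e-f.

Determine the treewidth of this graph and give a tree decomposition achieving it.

Treewidth 3.
One such decomposition:
Bags: B1 = {a, d, e, f}  B2 = {b, d, e, f}  B3 = {a, c, d, e}
Tree: B1–B2, B1–B3

Each bag holds 4 vertices, so the decomposition has width 3, which upper-bounds the treewidth. For the lower bound, the 4 vertices {a, c, d, e} are pairwise adjacent, and any tree decomposition puts a clique entirely inside one bag — forcing width ≥ 3. The upper and lower bounds meet at 3, so that is the treewidth.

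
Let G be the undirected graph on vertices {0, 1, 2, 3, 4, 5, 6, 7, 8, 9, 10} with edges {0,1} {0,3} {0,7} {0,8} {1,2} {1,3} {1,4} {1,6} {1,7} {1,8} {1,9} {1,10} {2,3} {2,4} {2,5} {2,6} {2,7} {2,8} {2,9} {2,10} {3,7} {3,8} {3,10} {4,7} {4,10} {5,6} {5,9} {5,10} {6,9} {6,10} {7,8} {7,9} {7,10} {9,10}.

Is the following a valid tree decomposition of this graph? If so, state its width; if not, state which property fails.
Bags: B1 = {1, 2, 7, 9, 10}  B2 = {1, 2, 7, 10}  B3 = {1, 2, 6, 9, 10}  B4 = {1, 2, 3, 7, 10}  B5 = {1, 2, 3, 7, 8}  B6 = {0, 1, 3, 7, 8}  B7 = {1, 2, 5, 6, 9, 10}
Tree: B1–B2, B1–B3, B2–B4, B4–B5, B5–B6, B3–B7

No — vertex 4 appears in no bag.

A tree decomposition must satisfy three properties: every vertex lies in some bag; for every edge, both endpoints lie together in some bag; and for every vertex, the bags containing it form a connected subtree. Here vertex 4 appears in no bag, so the decomposition is invalid.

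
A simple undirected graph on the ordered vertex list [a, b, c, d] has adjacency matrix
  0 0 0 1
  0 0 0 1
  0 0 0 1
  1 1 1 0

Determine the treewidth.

A width-1 tree decomposition is:
Bags: B1 = {c, d}  B2 = {b, d}  B3 = {a, d}
Tree: B1–B2, B2–B3
Every bag has size at most 2, so the width is 2 − 1 = 1 and tw(G) ≤ 1. Since G has at least one edge (e.g. d–c), it is not an edgeless graph, so tw(G) ≥ 1. Hence tw(G) = 1 exactly.

1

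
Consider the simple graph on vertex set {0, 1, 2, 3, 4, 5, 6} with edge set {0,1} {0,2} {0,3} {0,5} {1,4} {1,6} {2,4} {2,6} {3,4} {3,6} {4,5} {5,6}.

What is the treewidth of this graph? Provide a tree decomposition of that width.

Treewidth 3.
Bags: B1 = {0, 2, 4, 6}  B2 = {0, 4, 5, 6}  B3 = {0, 1, 4, 6}  B4 = {0, 3, 4, 6}
Tree: B1–B2, B2–B3, B3–B4

Each bag holds 4 vertices, so the decomposition has width 3, which upper-bounds the treewidth. For the lower bound: the 4 vertex sets {0,2}, {4,5}, {6}, {1} are disjoint, each induces a connected subgraph, and every pair is joined by at least one edge of G. Contracting each set to a single vertex therefore yields K_{4} as a minor, and since treewidth is minor-monotone, tw(G) ≥ tw(K_{4}) = 3. Therefore the treewidth is 3.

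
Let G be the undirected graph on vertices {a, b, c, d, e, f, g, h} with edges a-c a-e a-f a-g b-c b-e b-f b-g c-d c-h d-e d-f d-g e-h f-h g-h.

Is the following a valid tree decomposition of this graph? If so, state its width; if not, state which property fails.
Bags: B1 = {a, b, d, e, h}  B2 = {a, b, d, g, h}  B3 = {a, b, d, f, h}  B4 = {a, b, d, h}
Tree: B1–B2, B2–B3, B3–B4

No — vertex c appears in no bag.

A tree decomposition must satisfy three properties: every vertex lies in some bag; for every edge, both endpoints lie together in some bag; and for every vertex, the bags containing it form a connected subtree. Here vertex c appears in no bag, so the decomposition is invalid.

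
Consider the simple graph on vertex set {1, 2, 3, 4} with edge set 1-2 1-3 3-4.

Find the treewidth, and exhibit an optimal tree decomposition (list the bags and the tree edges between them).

Treewidth 1.
Bags: B1 = {3, 4}  B2 = {1, 3}  B3 = {1, 2}
Tree: B1–B2, B2–B3

The largest bag has 2 vertices, giving width 1; this decomposition certifies tw(G) ≤ 1. G has an edge, so its treewidth is at least 1. Therefore the treewidth is 1.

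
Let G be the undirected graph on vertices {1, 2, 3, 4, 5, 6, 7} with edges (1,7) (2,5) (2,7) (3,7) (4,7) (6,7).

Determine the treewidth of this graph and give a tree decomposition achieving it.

Each bag holds 2 vertices, so the decomposition has width 1, which upper-bounds the treewidth. Any graph with an edge has treewidth ≥ 1, and G has the edge 6–7. Combining the bounds, tw(G) = 1.

Treewidth 1.
One optimal decomposition is:
Bags: B1 = {6, 7}  B2 = {4, 7}  B3 = {1, 7}  B4 = {2, 7}  B5 = {3, 7}  B6 = {2, 5}
Tree: B1–B2, B1–B3, B3–B4, B3–B5, B4–B6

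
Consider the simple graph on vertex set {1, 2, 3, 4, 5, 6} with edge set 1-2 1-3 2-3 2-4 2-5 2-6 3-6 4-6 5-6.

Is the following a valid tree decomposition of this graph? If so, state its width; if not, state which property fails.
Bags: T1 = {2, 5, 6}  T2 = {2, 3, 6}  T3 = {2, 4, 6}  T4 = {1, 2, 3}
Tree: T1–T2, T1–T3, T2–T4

Yes; width 2.

Checking the three conditions: (i) the bags cover all of {1, 2, 3, 4, 5, 6}; (ii) for each edge, some bag contains both endpoints; (iii) the bags containing any fixed vertex form a subtree. All hold, so the decomposition is valid with width 3 − 1 = 2.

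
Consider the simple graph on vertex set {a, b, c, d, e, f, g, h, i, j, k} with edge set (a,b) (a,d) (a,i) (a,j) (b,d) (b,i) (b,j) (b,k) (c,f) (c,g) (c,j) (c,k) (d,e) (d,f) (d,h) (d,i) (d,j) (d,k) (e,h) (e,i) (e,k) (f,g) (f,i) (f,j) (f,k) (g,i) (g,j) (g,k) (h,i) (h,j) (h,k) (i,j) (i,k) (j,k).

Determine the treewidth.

A width-4 tree decomposition is:
Bags: B1 = {f, g, i, j, k}  B2 = {d, f, i, j, k}  B3 = {d, h, i, j, k}  B4 = {b, d, i, j, k}  B5 = {a, b, d, i, j}  B6 = {d, e, h, i, k}  B7 = {c, f, g, j, k}
Tree: B1–B2, B2–B3, B3–B4, B4–B5, B3–B6, B1–B7
The largest bag has 5 vertices, giving width 4; this decomposition certifies tw(G) ≤ 4. For the lower bound, the 5 vertices {a, b, d, i, j} are pairwise adjacent, and any tree decomposition puts a clique entirely inside one bag — forcing width ≥ 4. The upper and lower bounds meet at 4, so that is the treewidth.

4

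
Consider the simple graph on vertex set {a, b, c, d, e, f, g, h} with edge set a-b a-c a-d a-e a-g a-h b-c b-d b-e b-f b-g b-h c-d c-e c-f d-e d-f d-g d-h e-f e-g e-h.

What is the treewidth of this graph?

4

A width-4 tree decomposition is:
Bags: B1 = {a, b, c, d, e}  B2 = {a, b, d, e, g}  B3 = {a, b, d, e, h}  B4 = {b, c, d, e, f}
Tree: B1–B2, B2–B3, B1–B4
Every bag has size at most 5, so the width is 5 − 1 = 4 and tw(G) ≤ 4. On the other hand G contains the 5-clique {a, b, d, e, g}. A clique must lie in a single bag of any decomposition, so no decomposition can have width below 4. The upper and lower bounds meet at 4, so that is the treewidth.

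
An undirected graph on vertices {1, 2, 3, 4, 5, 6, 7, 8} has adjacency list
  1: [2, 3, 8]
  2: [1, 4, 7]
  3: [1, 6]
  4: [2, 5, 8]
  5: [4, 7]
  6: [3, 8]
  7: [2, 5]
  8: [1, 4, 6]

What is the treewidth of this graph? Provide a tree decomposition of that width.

The largest bag has 3 vertices, giving width 2; this decomposition certifies tw(G) ≤ 2. Since 5–7–2–4–5 is a cycle in G, G is not acyclic. Forests are exactly the graphs of treewidth ≤ 1, so tw(G) ≥ 2. Hence tw(G) = 2 exactly.

Treewidth 2.
One such decomposition:
Bags: B1 = {4, 5, 7}  B2 = {2, 4, 7}  B3 = {2, 4, 8}  B4 = {1, 2, 8}  B5 = {1, 6, 8}  B6 = {1, 3, 6}
Tree: B1–B2, B2–B3, B3–B4, B4–B5, B5–B6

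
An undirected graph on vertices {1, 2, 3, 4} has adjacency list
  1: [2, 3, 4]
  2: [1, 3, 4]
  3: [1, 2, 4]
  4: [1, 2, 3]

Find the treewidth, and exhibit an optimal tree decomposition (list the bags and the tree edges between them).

Treewidth 3.
Bags: B1 = {1, 2, 3, 4}
Tree: (single bag)

With just one bag of size 4, the width is 4 − 1 = 3, so tw(G) ≤ 3. Conversely, {1, 2, 3, 4} is a clique of size 4, and the vertices of any clique must share a bag in every tree decomposition; so some bag has ≥ 4 vertices and tw(G) ≥ 3. Therefore the treewidth is 3.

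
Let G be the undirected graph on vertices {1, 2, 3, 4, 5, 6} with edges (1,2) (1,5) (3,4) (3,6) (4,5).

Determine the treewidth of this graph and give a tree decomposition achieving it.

Every bag has size at most 2, so the width is 2 − 1 = 1 and tw(G) ≤ 1. G has an edge, so its treewidth is at least 1. The upper and lower bounds meet at 1, so that is the treewidth.

Treewidth 1.
One optimal decomposition is:
Bags: B1 = {4, 5}  B2 = {3, 4}  B3 = {1, 5}  B4 = {1, 2}  B5 = {3, 6}
Tree: B1–B2, B1–B3, B3–B4, B2–B5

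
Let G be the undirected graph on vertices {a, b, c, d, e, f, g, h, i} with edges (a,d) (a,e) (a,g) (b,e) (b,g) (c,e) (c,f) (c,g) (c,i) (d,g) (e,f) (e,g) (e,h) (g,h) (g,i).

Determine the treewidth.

A width-2 tree decomposition is:
Bags: B1 = {c, e, g}  B2 = {e, g, h}  B3 = {c, e, f}  B4 = {b, e, g}  B5 = {a, e, g}  B6 = {c, g, i}  B7 = {a, d, g}
Tree: B1–B2, B1–B3, B2–B4, B4–B5, B1–B6, B5–B7
The largest bag has 3 vertices, giving width 2; this decomposition certifies tw(G) ≤ 2. Conversely, {a, d, g} is a clique of size 3, and the vertices of any clique must share a bag in every tree decomposition; so some bag has ≥ 3 vertices and tw(G) ≥ 2. Therefore the treewidth is 2.

2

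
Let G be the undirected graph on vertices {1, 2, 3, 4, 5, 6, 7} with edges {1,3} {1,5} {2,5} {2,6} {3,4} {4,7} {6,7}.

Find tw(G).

A width-2 tree decomposition is:
Bags: B1 = {1, 3, 5}  B2 = {3, 4, 5}  B3 = {4, 5, 7}  B4 = {5, 6, 7}  B5 = {2, 5, 6}
Tree: B1–B2, B2–B3, B3–B4, B4–B5
Every bag has size at most 3, so the width is 3 − 1 = 2 and tw(G) ≤ 2. For the lower bound, G contains the cycle 5–1–3–4–7–6–2–5, so G is not a forest; only forests have treewidth ≤ 1, hence tw(G) ≥ 2. Therefore the treewidth is 2.

2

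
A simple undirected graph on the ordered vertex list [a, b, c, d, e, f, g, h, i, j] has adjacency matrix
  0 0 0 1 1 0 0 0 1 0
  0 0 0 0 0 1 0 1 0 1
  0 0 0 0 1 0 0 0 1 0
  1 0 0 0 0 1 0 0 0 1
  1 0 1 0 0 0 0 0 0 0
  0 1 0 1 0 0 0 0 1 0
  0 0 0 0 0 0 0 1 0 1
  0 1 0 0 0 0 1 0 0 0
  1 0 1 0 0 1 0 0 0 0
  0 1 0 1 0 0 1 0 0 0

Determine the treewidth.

2

A width-2 tree decomposition is:
Bags: B1 = {c, e, i}  B2 = {a, e, i}  B3 = {a, f, i}  B4 = {a, d, f}  B5 = {b, d, f}  B6 = {b, d, j}  B7 = {b, h, j}  B8 = {g, h, j}
Tree: B1–B2, B2–B3, B3–B4, B4–B5, B5–B6, B6–B7, B7–B8
Every bag has size at most 3, so the width is 3 − 1 = 2 and tw(G) ≤ 2. For the lower bound, G contains the cycle c–e–a–i–c, so G is not a forest; only forests have treewidth ≤ 1, hence tw(G) ≥ 2. Therefore the treewidth is 2.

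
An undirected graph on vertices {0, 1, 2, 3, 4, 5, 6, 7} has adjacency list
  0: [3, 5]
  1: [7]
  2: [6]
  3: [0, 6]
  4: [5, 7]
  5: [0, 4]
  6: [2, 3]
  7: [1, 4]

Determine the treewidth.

A width-1 tree decomposition is:
Bags: B1 = {2, 6}  B2 = {3, 6}  B3 = {0, 3}  B4 = {0, 5}  B5 = {4, 5}  B6 = {4, 7}  B7 = {1, 7}
Tree: B1–B2, B2–B3, B3–B4, B4–B5, B5–B6, B6–B7
The largest bag has 2 vertices, giving width 1; this decomposition certifies tw(G) ≤ 1. G has an edge, so its treewidth is at least 1. Therefore the treewidth is 1.

1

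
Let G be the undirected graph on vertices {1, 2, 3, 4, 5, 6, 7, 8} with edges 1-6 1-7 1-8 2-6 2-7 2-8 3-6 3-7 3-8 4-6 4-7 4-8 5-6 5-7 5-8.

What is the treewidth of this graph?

3

A width-3 tree decomposition is:
Bags: B1 = {5, 6, 7, 8}  B2 = {3, 6, 7, 8}  B3 = {4, 6, 7, 8}  B4 = {2, 6, 7, 8}  B5 = {1, 6, 7, 8}
Tree: B1–B2, B2–B3, B3–B4, B4–B5
Every bag has size at most 4, so the width is 4 − 1 = 3 and tw(G) ≤ 3. For the lower bound: the 4 vertex sets {5,8}, {3,6}, {7}, {4} are disjoint, each induces a connected subgraph, and every pair is joined by at least one edge of G. Contracting each set to a single vertex therefore yields K_{4} as a minor, and since treewidth is minor-monotone, tw(G) ≥ tw(K_{4}) = 3. The upper and lower bounds meet at 3, so that is the treewidth.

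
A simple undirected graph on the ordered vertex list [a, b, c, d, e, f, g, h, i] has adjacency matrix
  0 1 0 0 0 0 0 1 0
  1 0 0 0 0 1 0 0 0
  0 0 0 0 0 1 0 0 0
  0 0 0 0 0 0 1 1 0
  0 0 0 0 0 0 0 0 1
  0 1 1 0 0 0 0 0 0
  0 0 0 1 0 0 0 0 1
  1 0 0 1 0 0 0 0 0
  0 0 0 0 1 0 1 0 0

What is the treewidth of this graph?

A width-1 tree decomposition is:
Bags: B1 = {c, f}  B2 = {b, f}  B3 = {a, b}  B4 = {a, h}  B5 = {d, h}  B6 = {d, g}  B7 = {g, i}  B8 = {e, i}
Tree: B1–B2, B2–B3, B3–B4, B4–B5, B5–B6, B6–B7, B7–B8
The largest bag has 2 vertices, giving width 1; this decomposition certifies tw(G) ≤ 1. G has an edge, so its treewidth is at least 1. The upper and lower bounds meet at 1, so that is the treewidth.

1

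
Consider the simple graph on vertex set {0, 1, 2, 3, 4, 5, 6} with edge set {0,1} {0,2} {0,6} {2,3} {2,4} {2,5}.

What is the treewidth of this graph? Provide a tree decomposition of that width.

Treewidth 1.
Bags: B1 = {0, 2}  B2 = {2, 5}  B3 = {2, 3}  B4 = {0, 1}  B5 = {2, 4}  B6 = {0, 6}
Tree: B1–B2, B1–B3, B1–B4, B2–B5, B1–B6

Each bag holds 2 vertices, so the decomposition has width 1, which upper-bounds the treewidth. Any graph with an edge has treewidth ≥ 1, and G has the edge 0–2. Hence tw(G) = 1 exactly.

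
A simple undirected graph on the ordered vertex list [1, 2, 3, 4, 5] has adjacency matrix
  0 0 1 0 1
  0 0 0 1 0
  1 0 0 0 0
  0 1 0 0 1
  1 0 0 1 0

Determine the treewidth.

A width-1 tree decomposition is:
Bags: B1 = {2, 4}  B2 = {4, 5}  B3 = {1, 5}  B4 = {1, 3}
Tree: B1–B2, B2–B3, B3–B4
The largest bag has 2 vertices, giving width 1; this decomposition certifies tw(G) ≤ 1. G has an edge, so its treewidth is at least 1. The upper and lower bounds meet at 1, so that is the treewidth.

1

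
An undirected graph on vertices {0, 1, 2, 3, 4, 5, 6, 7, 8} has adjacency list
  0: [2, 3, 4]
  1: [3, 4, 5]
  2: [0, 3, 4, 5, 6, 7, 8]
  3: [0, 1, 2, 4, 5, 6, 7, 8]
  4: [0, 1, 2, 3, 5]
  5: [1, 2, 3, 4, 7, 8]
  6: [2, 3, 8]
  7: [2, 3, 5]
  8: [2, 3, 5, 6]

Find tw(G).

3

A width-3 tree decomposition is:
Bags: B1 = {2, 3, 5, 8}  B2 = {2, 3, 6, 8}  B3 = {2, 3, 4, 5}  B4 = {2, 3, 5, 7}  B5 = {1, 3, 4, 5}  B6 = {0, 2, 3, 4}
Tree: B1–B2, B1–B3, B3–B4, B3–B5, B3–B6
Every bag has size at most 4, so the width is 4 − 1 = 3 and tw(G) ≤ 3. On the other hand G contains the 4-clique {1, 3, 4, 5}. A clique must lie in a single bag of any decomposition, so no decomposition can have width below 3. Hence tw(G) = 3 exactly.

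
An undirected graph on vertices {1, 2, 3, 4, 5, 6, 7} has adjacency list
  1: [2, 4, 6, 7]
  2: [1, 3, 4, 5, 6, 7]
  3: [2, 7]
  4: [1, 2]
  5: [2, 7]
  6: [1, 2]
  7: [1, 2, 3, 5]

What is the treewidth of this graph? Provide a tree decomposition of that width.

The largest bag has 3 vertices, giving width 2; this decomposition certifies tw(G) ≤ 2. For the lower bound, the 3 vertices {1, 2, 4} are pairwise adjacent, and any tree decomposition puts a clique entirely inside one bag — forcing width ≥ 2. Combining the bounds, tw(G) = 2.

Treewidth 2.
Bags: B1 = {1, 2, 7}  B2 = {1, 2, 6}  B3 = {2, 3, 7}  B4 = {1, 2, 4}  B5 = {2, 5, 7}
Tree: B1–B2, B1–B3, B1–B4, B3–B5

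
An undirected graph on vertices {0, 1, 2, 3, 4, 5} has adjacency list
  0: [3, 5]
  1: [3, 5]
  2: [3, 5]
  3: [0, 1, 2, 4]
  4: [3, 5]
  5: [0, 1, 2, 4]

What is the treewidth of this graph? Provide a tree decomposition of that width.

Treewidth 2.
One optimal decomposition is:
Bags: B1 = {0, 3, 5}  B2 = {1, 3, 5}  B3 = {2, 3, 5}  B4 = {3, 4, 5}
Tree: B1–B2, B2–B3, B3–B4

Each bag holds 3 vertices, so the decomposition has width 2, which upper-bounds the treewidth. For the lower bound, G contains the cycle 0–3–1–5–0, so G is not a forest; only forests have treewidth ≤ 1, hence tw(G) ≥ 2. Therefore the treewidth is 2.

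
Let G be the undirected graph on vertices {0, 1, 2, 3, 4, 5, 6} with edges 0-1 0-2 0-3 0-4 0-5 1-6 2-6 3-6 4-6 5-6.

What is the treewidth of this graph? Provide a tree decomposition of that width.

Each bag holds 3 vertices, so the decomposition has width 2, which upper-bounds the treewidth. For the lower bound, G contains the cycle 6–3–0–1–6, so G is not a forest; only forests have treewidth ≤ 1, hence tw(G) ≥ 2. Therefore the treewidth is 2.

Treewidth 2.
One such decomposition:
Bags: B1 = {0, 3, 6}  B2 = {0, 1, 6}  B3 = {0, 5, 6}  B4 = {0, 4, 6}  B5 = {0, 2, 6}
Tree: B1–B2, B2–B3, B3–B4, B4–B5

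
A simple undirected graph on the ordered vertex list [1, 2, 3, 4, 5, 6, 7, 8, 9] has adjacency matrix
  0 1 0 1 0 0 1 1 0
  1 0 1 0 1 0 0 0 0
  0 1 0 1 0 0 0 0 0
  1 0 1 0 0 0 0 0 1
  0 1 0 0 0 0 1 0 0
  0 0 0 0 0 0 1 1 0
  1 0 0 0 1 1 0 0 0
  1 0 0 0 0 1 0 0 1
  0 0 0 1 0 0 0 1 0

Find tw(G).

3

A width-3 tree decomposition is:
Bags: B1 = {2, 3, 4, 5}  B2 = {1, 2, 4, 5}  B3 = {1, 4, 5, 7}  B4 = {1, 4, 7, 9}  B5 = {1, 7, 8, 9}  B6 = {6, 7, 8, 9}
Tree: B1–B2, B2–B3, B3–B4, B4–B5, B5–B6
Every bag has size at most 4, so the width is 4 − 1 = 3 and tw(G) ≤ 3. For the lower bound: the 4 vertex sets {2,3,5}, {4}, {1}, {6,7,8,9} are disjoint, each induces a connected subgraph, and every pair is joined by at least one edge of G. Contracting each set to a single vertex therefore yields K_{4} as a minor, and since treewidth is minor-monotone, tw(G) ≥ tw(K_{4}) = 3. Combining the bounds, tw(G) = 3.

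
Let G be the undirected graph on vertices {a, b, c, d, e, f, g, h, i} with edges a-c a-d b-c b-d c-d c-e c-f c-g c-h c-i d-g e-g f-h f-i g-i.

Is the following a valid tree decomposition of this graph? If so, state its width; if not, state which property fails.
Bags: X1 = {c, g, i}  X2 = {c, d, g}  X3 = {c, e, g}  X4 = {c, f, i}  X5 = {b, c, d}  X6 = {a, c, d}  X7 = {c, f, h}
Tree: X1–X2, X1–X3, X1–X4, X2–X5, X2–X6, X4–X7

Yes; width 2.

Vertex coverage: the bags together contain {a, b, c, d, e, f, g, h, i}, the full vertex set. Edge coverage: each edge of G has both endpoints in at least one bag. Running intersection: for every vertex, the bags containing it form a connected subtree. All three properties hold, so this is a valid tree decomposition of width max|bag| − 1 = 2, and hence tw(G) ≤ 2.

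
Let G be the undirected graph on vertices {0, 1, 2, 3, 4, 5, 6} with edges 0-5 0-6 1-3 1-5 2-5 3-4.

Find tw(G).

1

A width-1 tree decomposition is:
Bags: B1 = {0, 5}  B2 = {2, 5}  B3 = {1, 5}  B4 = {1, 3}  B5 = {3, 4}  B6 = {0, 6}
Tree: B1–B2, B1–B3, B3–B4, B4–B5, B1–B6
The largest bag has 2 vertices, giving width 1; this decomposition certifies tw(G) ≤ 1. G has an edge, so its treewidth is at least 1. Therefore the treewidth is 1.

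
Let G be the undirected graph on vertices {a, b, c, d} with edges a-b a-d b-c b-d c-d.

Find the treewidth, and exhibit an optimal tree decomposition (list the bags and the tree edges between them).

Treewidth 2.
One optimal decomposition is:
Bags: B1 = {b, c, d}  B2 = {a, b, d}
Tree: B1–B2

Every bag has size at most 3, so the width is 3 − 1 = 2 and tw(G) ≤ 2. Conversely, {b, c, d} is a clique of size 3, and the vertices of any clique must share a bag in every tree decomposition; so some bag has ≥ 3 vertices and tw(G) ≥ 2. Combining the bounds, tw(G) = 2.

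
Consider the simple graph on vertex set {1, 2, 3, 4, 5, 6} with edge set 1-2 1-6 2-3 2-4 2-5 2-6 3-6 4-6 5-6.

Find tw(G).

2

A width-2 tree decomposition is:
Bags: B1 = {2, 3, 6}  B2 = {2, 5, 6}  B3 = {2, 4, 6}  B4 = {1, 2, 6}
Tree: B1–B2, B1–B3, B3–B4
Each bag holds 3 vertices, so the decomposition has width 2, which upper-bounds the treewidth. Conversely, {1, 2, 6} is a clique of size 3, and the vertices of any clique must share a bag in every tree decomposition; so some bag has ≥ 3 vertices and tw(G) ≥ 2. The upper and lower bounds meet at 2, so that is the treewidth.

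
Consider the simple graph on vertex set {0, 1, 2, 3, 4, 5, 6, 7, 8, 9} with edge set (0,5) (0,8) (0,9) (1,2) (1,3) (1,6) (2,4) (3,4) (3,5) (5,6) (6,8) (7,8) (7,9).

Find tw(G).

2

A width-2 tree decomposition is:
Bags: B1 = {0, 7, 9}  B2 = {0, 7, 8}  B3 = {0, 5, 8}  B4 = {5, 6, 8}  B5 = {3, 5, 6}  B6 = {1, 3, 6}  B7 = {1, 3, 4}  B8 = {1, 2, 4}
Tree: B1–B2, B2–B3, B3–B4, B4–B5, B5–B6, B6–B7, B7–B8
The largest bag has 3 vertices, giving width 2; this decomposition certifies tw(G) ≤ 2. Since 9–7–8–0–9 is a cycle in G, G is not acyclic. Forests are exactly the graphs of treewidth ≤ 1, so tw(G) ≥ 2. Therefore the treewidth is 2.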